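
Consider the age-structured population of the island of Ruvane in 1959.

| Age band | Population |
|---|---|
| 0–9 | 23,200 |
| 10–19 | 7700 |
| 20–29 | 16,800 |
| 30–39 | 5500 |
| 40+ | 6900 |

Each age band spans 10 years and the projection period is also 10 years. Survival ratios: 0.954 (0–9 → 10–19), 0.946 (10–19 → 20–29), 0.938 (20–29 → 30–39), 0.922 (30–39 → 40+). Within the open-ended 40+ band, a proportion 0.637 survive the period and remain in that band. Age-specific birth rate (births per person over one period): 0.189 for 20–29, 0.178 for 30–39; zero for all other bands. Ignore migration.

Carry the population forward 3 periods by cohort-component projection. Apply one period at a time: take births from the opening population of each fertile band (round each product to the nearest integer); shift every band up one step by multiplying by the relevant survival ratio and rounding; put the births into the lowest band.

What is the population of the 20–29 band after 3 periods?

(Groups numbered youngest = 1 to oldest = 5.)
After projecting period 1:
Births: 16800 × 0.189 = 3175, 5500 × 0.178 = 979 → total 4154
Group 2: 23200 × 0.954 = 22133
Group 3: 7700 × 0.946 = 7284
Group 4: 16800 × 0.938 = 15758
Group 5: 5500 × 0.922 + 6900 × 0.637 = 5071 + 4395 = 9466
End of period: [4154, 22133, 7284, 15758, 9466]
After projecting period 2:
Births: 7284 × 0.189 = 1377, 15758 × 0.178 = 2805 → total 4182
Group 2: 4154 × 0.954 = 3963
Group 3: 22133 × 0.946 = 20938
Group 4: 7284 × 0.938 = 6832
Group 5: 15758 × 0.922 + 9466 × 0.637 = 14529 + 6030 = 20559
End of period: [4182, 3963, 20938, 6832, 20559]
After projecting period 3:
Births: 20938 × 0.189 = 3957, 6832 × 0.178 = 1216 → total 5173
Group 2: 4182 × 0.954 = 3990
Group 3: 3963 × 0.946 = 3749
Group 4: 20938 × 0.938 = 19640
Group 5: 6832 × 0.922 + 20559 × 0.637 = 6299 + 13096 = 19395
End of period: [5173, 3990, 3749, 19640, 19395]

3749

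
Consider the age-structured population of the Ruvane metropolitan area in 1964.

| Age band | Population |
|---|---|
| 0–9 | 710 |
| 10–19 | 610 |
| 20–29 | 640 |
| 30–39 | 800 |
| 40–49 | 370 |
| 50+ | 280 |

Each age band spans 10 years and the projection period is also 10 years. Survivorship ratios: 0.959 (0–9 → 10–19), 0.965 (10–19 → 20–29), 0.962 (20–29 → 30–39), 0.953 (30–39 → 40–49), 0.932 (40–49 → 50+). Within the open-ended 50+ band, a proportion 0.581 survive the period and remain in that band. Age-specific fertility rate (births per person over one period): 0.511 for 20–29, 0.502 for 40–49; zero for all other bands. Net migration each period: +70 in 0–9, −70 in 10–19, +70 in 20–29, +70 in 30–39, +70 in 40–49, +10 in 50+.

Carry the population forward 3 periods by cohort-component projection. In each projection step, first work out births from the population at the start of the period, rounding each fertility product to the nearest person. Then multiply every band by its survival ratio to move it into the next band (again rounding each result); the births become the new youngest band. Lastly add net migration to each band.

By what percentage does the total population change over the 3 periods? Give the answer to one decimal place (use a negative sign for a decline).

(Groups numbered youngest = 1 to oldest = 6.)
[period 1]
Births: 640 × 0.511 = 327 ; 370 × 0.502 = 186 ⇒ total 513
Group 2: 710 × 0.959 = 681
Group 3: 610 × 0.965 = 589
Group 4: 640 × 0.962 = 616
Group 5: 800 × 0.953 = 762
Group 6: 370 × 0.932 + 280 × 0.581 = 345 + 163 = 508
Net migration: Group 1 + 70 → 583; Group 2 − 70 → 611; Group 3 + 70 → 659; Group 4 + 70 → 686; Group 5 + 70 → 832; Group 6 + 10 → 518
→ [583, 611, 659, 686, 832, 518]
[period 2]
Births: 659 × 0.511 = 337 ; 832 × 0.502 = 418 ⇒ total 755
Group 2: 583 × 0.959 = 559
Group 3: 611 × 0.965 = 590
Group 4: 659 × 0.962 = 634
Group 5: 686 × 0.953 = 654
Group 6: 832 × 0.932 + 518 × 0.581 = 775 + 301 = 1076
Net migration: Group 1 + 70 → 825; Group 2 − 70 → 489; Group 3 + 70 → 660; Group 4 + 70 → 704; Group 5 + 70 → 724; Group 6 + 10 → 1086
→ [825, 489, 660, 704, 724, 1086]
[period 3]
Births: 660 × 0.511 = 337 ; 724 × 0.502 = 363 ⇒ total 700
Group 2: 825 × 0.959 = 791
Group 3: 489 × 0.965 = 472
Group 4: 660 × 0.962 = 635
Group 5: 704 × 0.953 = 671
Group 6: 724 × 0.932 + 1086 × 0.581 = 675 + 631 = 1306
Net migration: Group 1 + 70 → 770; Group 2 − 70 → 721; Group 3 + 70 → 542; Group 4 + 70 → 705; Group 5 + 70 → 741; Group 6 + 10 → 1316
→ [770, 721, 542, 705, 741, 1316]
Total: 3410 → 4795; change = 1385; percentage change = 40.6%

40.6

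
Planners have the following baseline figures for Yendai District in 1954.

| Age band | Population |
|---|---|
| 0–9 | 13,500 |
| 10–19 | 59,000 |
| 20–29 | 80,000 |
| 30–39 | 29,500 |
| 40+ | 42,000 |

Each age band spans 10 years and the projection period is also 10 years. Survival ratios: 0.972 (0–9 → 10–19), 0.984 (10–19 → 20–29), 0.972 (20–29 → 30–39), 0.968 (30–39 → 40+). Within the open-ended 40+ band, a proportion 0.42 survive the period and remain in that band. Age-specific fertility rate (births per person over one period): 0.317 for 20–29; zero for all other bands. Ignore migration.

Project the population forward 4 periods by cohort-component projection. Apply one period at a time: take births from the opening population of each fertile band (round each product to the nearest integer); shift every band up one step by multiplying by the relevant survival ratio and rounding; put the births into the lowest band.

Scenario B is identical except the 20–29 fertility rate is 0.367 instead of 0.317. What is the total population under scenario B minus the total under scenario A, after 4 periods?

Call the bands 1 to 5, youngest first.
Period 1.
Births: 80000 × 0.317 = 25360
Band 2: 13500 × 0.972 = 13122
Band 3: 59000 × 0.984 = 58056
Band 4: 80000 × 0.972 = 77760
Band 5: 29500 × 0.968 + 42000 × 0.42 = 28556 + 17640 = 46196
End of period: [25360, 13122, 58056, 77760, 46196]
Period 2.
Births: 58056 × 0.317 = 18404
Band 2: 25360 × 0.972 = 24650
Band 3: 13122 × 0.984 = 12912
Band 4: 58056 × 0.972 = 56430
Band 5: 77760 × 0.968 + 46196 × 0.42 = 75272 + 19402 = 94674
End of period: [18404, 24650, 12912, 56430, 94674]
Period 3.
Births: 12912 × 0.317 = 4093
Band 2: 18404 × 0.972 = 17889
Band 3: 24650 × 0.984 = 24256
Band 4: 12912 × 0.972 = 12550
Band 5: 56430 × 0.968 + 94674 × 0.42 = 54624 + 39763 = 94387
End of period: [4093, 17889, 24256, 12550, 94387]
Period 4.
Births: 24256 × 0.317 = 7689
Band 2: 4093 × 0.972 = 3978
Band 3: 17889 × 0.984 = 17603
Band 4: 24256 × 0.972 = 23577
Band 5: 12550 × 0.968 + 94387 × 0.42 = 12148 + 39643 = 51791
End of period: [7689, 3978, 17603, 23577, 51791]
Scenario A total after 4 periods: 104638
Scenario B projection —
Period 1.
Births: 80000 × 0.367 = 29360
Band 2: 13500 × 0.972 = 13122
Band 3: 59000 × 0.984 = 58056
Band 4: 80000 × 0.972 = 77760
Band 5: 29500 × 0.968 + 42000 × 0.42 = 28556 + 17640 = 46196
End of period: [29360, 13122, 58056, 77760, 46196]
Period 2.
Births: 58056 × 0.367 = 21307
Band 2: 29360 × 0.972 = 28538
Band 3: 13122 × 0.984 = 12912
Band 4: 58056 × 0.972 = 56430
Band 5: 77760 × 0.968 + 46196 × 0.42 = 75272 + 19402 = 94674
End of period: [21307, 28538, 12912, 56430, 94674]
Period 3.
Births: 12912 × 0.367 = 4739
Band 2: 21307 × 0.972 = 20710
Band 3: 28538 × 0.984 = 28081
Band 4: 12912 × 0.972 = 12550
Band 5: 56430 × 0.968 + 94674 × 0.42 = 54624 + 39763 = 94387
End of period: [4739, 20710, 28081, 12550, 94387]
Period 4.
Births: 28081 × 0.367 = 10306
Band 2: 4739 × 0.972 = 4606
Band 3: 20710 × 0.984 = 20379
Band 4: 28081 × 0.972 = 27295
Band 5: 12550 × 0.968 + 94387 × 0.42 = 12148 + 39643 = 51791
End of period: [10306, 4606, 20379, 27295, 51791]
Scenario B total after 4 periods: 114377
Difference B − A = 114377 − 104638 = 9739

9739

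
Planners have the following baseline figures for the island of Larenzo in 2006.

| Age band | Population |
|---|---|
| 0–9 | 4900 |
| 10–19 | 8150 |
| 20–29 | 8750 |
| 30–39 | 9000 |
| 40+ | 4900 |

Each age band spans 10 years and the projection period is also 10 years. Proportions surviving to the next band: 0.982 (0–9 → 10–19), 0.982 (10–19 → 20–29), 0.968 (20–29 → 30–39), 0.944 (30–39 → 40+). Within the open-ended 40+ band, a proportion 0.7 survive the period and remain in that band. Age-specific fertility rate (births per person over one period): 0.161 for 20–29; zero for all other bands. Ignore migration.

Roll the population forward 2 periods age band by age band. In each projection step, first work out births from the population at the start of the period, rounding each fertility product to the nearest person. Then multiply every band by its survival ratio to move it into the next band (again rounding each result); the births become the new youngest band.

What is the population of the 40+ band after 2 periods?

16344

Period 1:
Births: 8750 × 0.161 = 1409
10–19: 4900 × 0.982 = 4812
20–29: 8150 × 0.982 = 8003
30–39: 8750 × 0.968 = 8470
40+: 9000 × 0.944 + 4900 × 0.7 = 8496 + 3430 = 11926
End of period: [1409, 4812, 8003, 8470, 11926]
Period 2:
Births: 8003 × 0.161 = 1288
10–19: 1409 × 0.982 = 1384
20–29: 4812 × 0.982 = 4725
30–39: 8003 × 0.968 = 7747
40+: 8470 × 0.944 + 11926 × 0.7 = 7996 + 8348 = 16344
End of period: [1288, 1384, 4725, 7747, 16344]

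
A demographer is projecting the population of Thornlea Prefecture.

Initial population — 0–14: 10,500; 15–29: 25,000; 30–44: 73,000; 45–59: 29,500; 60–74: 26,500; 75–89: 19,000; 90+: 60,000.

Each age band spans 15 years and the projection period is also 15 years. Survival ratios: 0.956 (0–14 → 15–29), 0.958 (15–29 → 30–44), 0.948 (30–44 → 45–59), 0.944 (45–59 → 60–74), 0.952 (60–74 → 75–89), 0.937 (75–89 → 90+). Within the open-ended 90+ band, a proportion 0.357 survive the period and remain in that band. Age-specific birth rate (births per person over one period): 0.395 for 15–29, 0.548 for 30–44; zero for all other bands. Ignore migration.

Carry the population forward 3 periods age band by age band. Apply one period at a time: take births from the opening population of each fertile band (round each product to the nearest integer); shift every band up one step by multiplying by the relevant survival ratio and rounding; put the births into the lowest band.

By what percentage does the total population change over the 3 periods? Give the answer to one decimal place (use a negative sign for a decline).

Call the groups 1 to 7, youngest first.
[period 1]
Births: 25000 × 0.395 = 9875 ; 73000 × 0.548 = 40004 — total 49879
Group 2: 10500 × 0.956 = 10038
Group 3: 25000 × 0.958 = 23950
Group 4: 73000 × 0.948 = 69204
Group 5: 29500 × 0.944 = 27848
Group 6: 26500 × 0.952 = 25228
Group 7: 19000 × 0.937 + 60000 × 0.357 = 17803 + 21420 = 39223
→ [49879, 10038, 23950, 69204, 27848, 25228, 39223]
[period 2]
Births: 10038 × 0.395 = 3965 ; 23950 × 0.548 = 13125 — total 17090
Group 2: 49879 × 0.956 = 47684
Group 3: 10038 × 0.958 = 9616
Group 4: 23950 × 0.948 = 22705
Group 5: 69204 × 0.944 = 65329
Group 6: 27848 × 0.952 = 26511
Group 7: 25228 × 0.937 + 39223 × 0.357 = 23639 + 14003 = 37642
→ [17090, 47684, 9616, 22705, 65329, 26511, 37642]
[period 3]
Births: 47684 × 0.395 = 18835 ; 9616 × 0.548 = 5270 — total 24105
Group 2: 17090 × 0.956 = 16338
Group 3: 47684 × 0.958 = 45681
Group 4: 9616 × 0.948 = 9116
Group 5: 22705 × 0.944 = 21434
Group 6: 65329 × 0.952 = 62193
Group 7: 26511 × 0.937 + 37642 × 0.357 = 24841 + 13438 = 38279
→ [24105, 16338, 45681, 9116, 21434, 62193, 38279]
Total: 243500 → 217146; change = -26354; percentage change = -10.8%

-10.8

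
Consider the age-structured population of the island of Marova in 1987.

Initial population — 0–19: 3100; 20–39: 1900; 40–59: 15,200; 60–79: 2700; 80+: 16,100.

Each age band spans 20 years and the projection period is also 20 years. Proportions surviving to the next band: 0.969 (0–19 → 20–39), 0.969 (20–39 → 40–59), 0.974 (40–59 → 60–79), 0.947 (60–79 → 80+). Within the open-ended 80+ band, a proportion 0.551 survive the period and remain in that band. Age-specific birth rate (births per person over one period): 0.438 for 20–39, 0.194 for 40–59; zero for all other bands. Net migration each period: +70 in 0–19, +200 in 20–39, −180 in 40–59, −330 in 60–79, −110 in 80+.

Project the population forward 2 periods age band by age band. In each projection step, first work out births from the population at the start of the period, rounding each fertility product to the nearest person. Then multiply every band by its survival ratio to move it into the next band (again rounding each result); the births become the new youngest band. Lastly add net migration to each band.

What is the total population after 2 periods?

Call the groups 1 to 5, youngest first.
[period 1]
Births: 1900 × 0.438 = 832 ; 15200 × 0.194 = 2949 ⇒ total 3781
Group 2: 3100 × 0.969 = 3004
Group 3: 1900 × 0.969 = 1841
Group 4: 15200 × 0.974 = 14805
Group 5: 2700 × 0.947 + 16100 × 0.551 = 2557 + 8871 = 11428
Net migration: Group 1 + 70 → 3851; Group 2 + 200 → 3204; Group 3 − 180 → 1661; Group 4 − 330 → 14475; Group 5 − 110 → 11318
→ [3851, 3204, 1661, 14475, 11318]
[period 2]
Births: 3204 × 0.438 = 1403 ; 1661 × 0.194 = 322 ⇒ total 1725
Group 2: 3851 × 0.969 = 3732
Group 3: 3204 × 0.969 = 3105
Group 4: 1661 × 0.974 = 1618
Group 5: 14475 × 0.947 + 11318 × 0.551 = 13708 + 6236 = 19944
Net migration: Group 1 + 70 → 1795; Group 2 + 200 → 3932; Group 3 − 180 → 2925; Group 4 − 330 → 1288; Group 5 − 110 → 19834
→ [1795, 3932, 2925, 1288, 19834]
Total after period 2: 1795 + 3932 + 2925 + 1288 + 19834 = 29774

29774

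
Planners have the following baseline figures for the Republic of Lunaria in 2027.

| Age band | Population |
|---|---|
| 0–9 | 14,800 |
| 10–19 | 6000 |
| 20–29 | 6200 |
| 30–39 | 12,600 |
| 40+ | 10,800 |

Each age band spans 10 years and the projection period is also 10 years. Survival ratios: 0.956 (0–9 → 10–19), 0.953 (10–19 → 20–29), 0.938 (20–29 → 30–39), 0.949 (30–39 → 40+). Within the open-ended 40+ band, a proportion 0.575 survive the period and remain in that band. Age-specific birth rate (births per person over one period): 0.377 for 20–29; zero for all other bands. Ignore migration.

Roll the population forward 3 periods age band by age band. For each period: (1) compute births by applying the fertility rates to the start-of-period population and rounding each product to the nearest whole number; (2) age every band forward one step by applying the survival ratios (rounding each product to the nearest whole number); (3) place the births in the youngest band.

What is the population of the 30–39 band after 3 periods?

12648

(Groups numbered youngest = 1 to oldest = 5.)
Period 1:
Births: 6200 × 0.377 = 2337
Group 2: 14800 × 0.956 = 14149
Group 3: 6000 × 0.953 = 5718
Group 4: 6200 × 0.938 = 5816
Group 5: 12600 × 0.949 + 10800 × 0.575 = 11957 + 6210 = 18167
End of period: [2337, 14149, 5718, 5816, 18167]
Period 2:
Births: 5718 × 0.377 = 2156
Group 2: 2337 × 0.956 = 2234
Group 3: 14149 × 0.953 = 13484
Group 4: 5718 × 0.938 = 5363
Group 5: 5816 × 0.949 + 18167 × 0.575 = 5519 + 10446 = 15965
End of period: [2156, 2234, 13484, 5363, 15965]
Period 3:
Births: 13484 × 0.377 = 5083
Group 2: 2156 × 0.956 = 2061
Group 3: 2234 × 0.953 = 2129
Group 4: 13484 × 0.938 = 12648
Group 5: 5363 × 0.949 + 15965 × 0.575 = 5089 + 9180 = 14269
End of period: [5083, 2061, 2129, 12648, 14269]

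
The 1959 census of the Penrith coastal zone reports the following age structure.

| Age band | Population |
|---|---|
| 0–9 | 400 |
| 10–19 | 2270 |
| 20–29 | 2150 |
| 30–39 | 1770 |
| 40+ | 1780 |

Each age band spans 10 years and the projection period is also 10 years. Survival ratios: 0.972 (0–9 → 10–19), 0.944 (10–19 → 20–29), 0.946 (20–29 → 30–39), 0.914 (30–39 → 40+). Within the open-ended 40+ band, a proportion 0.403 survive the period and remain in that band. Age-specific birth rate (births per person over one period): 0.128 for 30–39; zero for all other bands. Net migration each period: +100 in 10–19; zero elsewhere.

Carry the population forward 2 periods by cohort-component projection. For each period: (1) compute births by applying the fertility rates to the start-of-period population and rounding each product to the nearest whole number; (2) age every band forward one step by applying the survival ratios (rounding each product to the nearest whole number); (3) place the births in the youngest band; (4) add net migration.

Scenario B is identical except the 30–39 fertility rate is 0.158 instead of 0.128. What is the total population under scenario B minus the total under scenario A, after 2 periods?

112

Call the groups 1 to 5, youngest first.
— Period 1 —
Births: 1770 × 0.128 = 227
Group 2: 400 × 0.972 = 389
Group 3: 2270 × 0.944 = 2143
Group 4: 2150 × 0.946 = 2034
Group 5: 1770 × 0.914 + 1780 × 0.403 = 1618 + 717 = 2335
Net migration: Group 2 + 100 → 489
Population now: 0–9=227, 10–19=489, 20–29=2143, 30–39=2034, 40+=2335
— Period 2 —
Births: 2034 × 0.128 = 260
Group 2: 227 × 0.972 = 221
Group 3: 489 × 0.944 = 462
Group 4: 2143 × 0.946 = 2027
Group 5: 2034 × 0.914 + 2335 × 0.403 = 1859 + 941 = 2800
Net migration: Group 2 + 100 → 321
Population now: 0–9=260, 10–19=321, 20–29=462, 30–39=2027, 40+=2800
Scenario A total after 2 periods: 5870
Scenario B projection —
— Period 1 —
Births: 1770 × 0.158 = 280
Group 2: 400 × 0.972 = 389
Group 3: 2270 × 0.944 = 2143
Group 4: 2150 × 0.946 = 2034
Group 5: 1770 × 0.914 + 1780 × 0.403 = 1618 + 717 = 2335
Net migration: Group 2 + 100 → 489
Population now: 0–9=280, 10–19=489, 20–29=2143, 30–39=2034, 40+=2335
— Period 2 —
Births: 2034 × 0.158 = 321
Group 2: 280 × 0.972 = 272
Group 3: 489 × 0.944 = 462
Group 4: 2143 × 0.946 = 2027
Group 5: 2034 × 0.914 + 2335 × 0.403 = 1859 + 941 = 2800
Net migration: Group 2 + 100 → 372
Population now: 0–9=321, 10–19=372, 20–29=462, 30–39=2027, 40+=2800
Scenario B total after 2 periods: 5982
Difference B − A = 5982 − 5870 = 112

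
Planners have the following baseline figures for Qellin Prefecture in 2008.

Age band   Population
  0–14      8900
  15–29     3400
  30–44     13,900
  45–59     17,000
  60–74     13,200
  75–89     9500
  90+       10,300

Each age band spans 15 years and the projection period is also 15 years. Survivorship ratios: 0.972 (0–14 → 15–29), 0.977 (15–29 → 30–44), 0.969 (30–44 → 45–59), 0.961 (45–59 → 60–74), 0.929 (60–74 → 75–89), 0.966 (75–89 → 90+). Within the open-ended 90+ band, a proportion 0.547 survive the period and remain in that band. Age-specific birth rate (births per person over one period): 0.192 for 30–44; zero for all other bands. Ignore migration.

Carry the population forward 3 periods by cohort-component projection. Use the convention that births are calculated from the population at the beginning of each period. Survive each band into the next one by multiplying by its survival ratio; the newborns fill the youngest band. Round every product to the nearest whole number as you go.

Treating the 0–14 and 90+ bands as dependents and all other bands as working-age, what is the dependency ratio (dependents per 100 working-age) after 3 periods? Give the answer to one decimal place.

102.8

(Bands numbered youngest = 1 to oldest = 7.)
Period 1:
Births: 13900 × 0.192 = 2669
Band 2: 8900 × 0.972 = 8651
Band 3: 3400 × 0.977 = 3322
Band 4: 13900 × 0.969 = 13469
Band 5: 17000 × 0.961 = 16337
Band 6: 13200 × 0.929 = 12263
Band 7: 9500 × 0.966 + 10300 × 0.547 = 9177 + 5634 = 14811
Giving 2669 / 8651 / 3322 / 13469 / 16337 / 12263 / 14811.
Period 2:
Births: 3322 × 0.192 = 638
Band 2: 2669 × 0.972 = 2594
Band 3: 8651 × 0.977 = 8452
Band 4: 3322 × 0.969 = 3219
Band 5: 13469 × 0.961 = 12944
Band 6: 16337 × 0.929 = 15177
Band 7: 12263 × 0.966 + 14811 × 0.547 = 11846 + 8102 = 19948
Giving 638 / 2594 / 8452 / 3219 / 12944 / 15177 / 19948.
Period 3:
Births: 8452 × 0.192 = 1623
Band 2: 638 × 0.972 = 620
Band 3: 2594 × 0.977 = 2534
Band 4: 8452 × 0.969 = 8190
Band 5: 3219 × 0.961 = 3093
Band 6: 12944 × 0.929 = 12025
Band 7: 15177 × 0.966 + 19948 × 0.547 = 14661 + 10912 = 25573
Giving 1623 / 620 / 2534 / 8190 / 3093 / 12025 / 25573.
Dependents (band 0–14 + band 90+) = 1623 + 25573 = 27196; working-age = 26462; ratio = 27196/26462 × 100 = 102.8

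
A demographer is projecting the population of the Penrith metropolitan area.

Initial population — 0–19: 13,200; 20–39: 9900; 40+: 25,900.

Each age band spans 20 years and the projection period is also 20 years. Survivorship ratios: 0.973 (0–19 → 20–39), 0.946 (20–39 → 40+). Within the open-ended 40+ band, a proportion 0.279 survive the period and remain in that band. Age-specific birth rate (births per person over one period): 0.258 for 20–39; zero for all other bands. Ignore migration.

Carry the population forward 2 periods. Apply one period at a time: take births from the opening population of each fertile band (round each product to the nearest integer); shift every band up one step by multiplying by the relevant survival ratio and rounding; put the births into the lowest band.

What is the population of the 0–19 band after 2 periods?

(Groups numbered youngest = 1 to oldest = 3.)
Period 1:
Births: 9900 × 0.258 = 2554
Group 2: 13200 × 0.973 = 12844
Group 3: 9900 × 0.946 + 25900 × 0.279 = 9365 + 7226 = 16591
End of period: [2554, 12844, 16591]
Period 2:
Births: 12844 × 0.258 = 3314
Group 2: 2554 × 0.973 = 2485
Group 3: 12844 × 0.946 + 16591 × 0.279 = 12150 + 4629 = 16779
End of period: [3314, 2485, 16779]

3314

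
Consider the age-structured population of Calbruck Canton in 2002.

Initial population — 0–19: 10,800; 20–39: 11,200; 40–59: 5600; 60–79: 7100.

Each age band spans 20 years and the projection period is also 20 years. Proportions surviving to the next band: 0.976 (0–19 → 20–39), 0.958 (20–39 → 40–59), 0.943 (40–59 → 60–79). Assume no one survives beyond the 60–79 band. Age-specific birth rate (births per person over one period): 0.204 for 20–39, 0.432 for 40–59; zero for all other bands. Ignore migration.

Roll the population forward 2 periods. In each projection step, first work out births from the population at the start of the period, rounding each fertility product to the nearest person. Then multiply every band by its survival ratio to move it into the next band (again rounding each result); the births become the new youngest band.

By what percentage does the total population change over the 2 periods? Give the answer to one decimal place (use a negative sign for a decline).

-9.0

(Bands numbered youngest = 1 to oldest = 4.)
After projecting period 1:
Births: 11200 × 0.204 = 2285, 5600 × 0.432 = 2419 ⇒ total 4704
Band 2: 10800 × 0.976 = 10541
Band 3: 11200 × 0.958 = 10730
Band 4: 5600 × 0.943 = 5281
End of period: [4704, 10541, 10730, 5281]
After projecting period 2:
Births: 10541 × 0.204 = 2150, 10730 × 0.432 = 4635 ⇒ total 6785
Band 2: 4704 × 0.976 = 4591
Band 3: 10541 × 0.958 = 10098
Band 4: 10730 × 0.943 = 10118
End of period: [6785, 4591, 10098, 10118]
Total: 34700 → 31592; change = -3108; percentage change = -9.0%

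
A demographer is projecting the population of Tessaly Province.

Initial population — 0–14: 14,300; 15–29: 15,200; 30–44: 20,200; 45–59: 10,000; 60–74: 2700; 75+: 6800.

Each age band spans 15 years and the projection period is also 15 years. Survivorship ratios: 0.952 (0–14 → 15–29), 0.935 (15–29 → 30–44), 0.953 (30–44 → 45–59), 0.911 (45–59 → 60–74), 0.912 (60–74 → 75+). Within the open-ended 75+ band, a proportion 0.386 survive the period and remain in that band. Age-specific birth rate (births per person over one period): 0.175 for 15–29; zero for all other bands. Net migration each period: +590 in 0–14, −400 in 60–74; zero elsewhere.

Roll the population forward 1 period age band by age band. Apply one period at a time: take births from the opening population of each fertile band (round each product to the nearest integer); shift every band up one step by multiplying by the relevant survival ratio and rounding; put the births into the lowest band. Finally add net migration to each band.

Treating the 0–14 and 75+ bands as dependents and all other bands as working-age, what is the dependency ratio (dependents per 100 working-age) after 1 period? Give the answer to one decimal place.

14.9

— Period 1 —
Births: 15200 * 0.175 = 2660
15–29: 14300 * 0.952 = 13614
30–44: 15200 * 0.935 = 14212
45–59: 20200 * 0.953 = 19251
60–74: 10000 * 0.911 = 9110
75+: 2700 * 0.912 + 6800 * 0.386 = 2462 + 2625 = 5087
Net migration: 0–14 + 590 → 3250; 60–74 − 400 → 8710
Population now: 0–14=3250, 15–29=13614, 30–44=14212, 45–59=19251, 60–74=8710, 75+=5087
Dependents (band 0–14 + band 75+) = 3250 + 5087 = 8337; working-age = 55787; ratio = 8337/55787 × 100 = 14.9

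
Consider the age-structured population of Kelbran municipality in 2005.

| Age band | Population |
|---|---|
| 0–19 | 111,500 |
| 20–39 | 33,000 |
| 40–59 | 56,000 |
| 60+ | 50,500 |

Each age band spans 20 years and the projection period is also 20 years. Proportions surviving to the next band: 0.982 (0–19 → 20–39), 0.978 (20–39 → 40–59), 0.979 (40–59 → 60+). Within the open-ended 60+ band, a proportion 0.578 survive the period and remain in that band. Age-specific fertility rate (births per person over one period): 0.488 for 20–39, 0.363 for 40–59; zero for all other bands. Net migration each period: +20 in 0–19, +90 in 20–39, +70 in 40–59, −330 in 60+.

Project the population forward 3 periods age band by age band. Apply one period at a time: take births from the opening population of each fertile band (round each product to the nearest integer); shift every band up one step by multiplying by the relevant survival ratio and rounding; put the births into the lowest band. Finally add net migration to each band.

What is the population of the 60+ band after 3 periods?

150729

(Groups numbered youngest = 1 to oldest = 4.)
— Period 1 —
Births: 33000 × 0.488 = 16104 ; 56000 × 0.363 = 20328 → 36432
Group 2: 111500 × 0.982 = 109493
Group 3: 33000 × 0.978 = 32274
Group 4: 56000 × 0.979 + 50500 × 0.578 = 54824 + 29189 = 84013
Net migration: Group 1 + 20 → 36452; Group 2 + 90 → 109583; Group 3 + 70 → 32344; Group 4 − 330 → 83683
→ [36452, 109583, 32344, 83683]
— Period 2 —
Births: 109583 × 0.488 = 53477 ; 32344 × 0.363 = 11741 → 65218
Group 2: 36452 × 0.982 = 35796
Group 3: 109583 × 0.978 = 107172
Group 4: 32344 × 0.979 + 83683 × 0.578 = 31665 + 48369 = 80034
Net migration: Group 1 + 20 → 65238; Group 2 + 90 → 35886; Group 3 + 70 → 107242; Group 4 − 330 → 79704
→ [65238, 35886, 107242, 79704]
— Period 3 —
Births: 35886 × 0.488 = 17512 ; 107242 × 0.363 = 38929 → 56441
Group 2: 65238 × 0.982 = 64064
Group 3: 35886 × 0.978 = 35097
Group 4: 107242 × 0.979 + 79704 × 0.578 = 104990 + 46069 = 151059
Net migration: Group 1 + 20 → 56461; Group 2 + 90 → 64154; Group 3 + 70 → 35167; Group 4 − 330 → 150729
→ [56461, 64154, 35167, 150729]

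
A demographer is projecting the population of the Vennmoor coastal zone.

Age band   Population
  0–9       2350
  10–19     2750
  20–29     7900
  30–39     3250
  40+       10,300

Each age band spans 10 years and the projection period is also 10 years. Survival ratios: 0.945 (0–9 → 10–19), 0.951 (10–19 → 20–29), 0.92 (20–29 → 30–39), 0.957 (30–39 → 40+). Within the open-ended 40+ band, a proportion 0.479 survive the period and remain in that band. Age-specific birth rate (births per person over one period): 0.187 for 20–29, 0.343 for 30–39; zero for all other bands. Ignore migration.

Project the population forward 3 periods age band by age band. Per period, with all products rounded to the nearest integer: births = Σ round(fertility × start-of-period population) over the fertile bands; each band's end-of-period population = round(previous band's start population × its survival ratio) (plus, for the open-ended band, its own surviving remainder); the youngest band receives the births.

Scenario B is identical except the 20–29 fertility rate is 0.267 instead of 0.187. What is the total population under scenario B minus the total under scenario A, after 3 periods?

935

Numbering the groups 1..5 from youngest to oldest:
— Period 1 —
Births: 7900 × 0.187 = 1477 ; 3250 × 0.343 = 1115 → 2592
Group 2: 2350 × 0.945 = 2221
Group 3: 2750 × 0.951 = 2615
Group 4: 7900 × 0.92 = 7268
Group 5: 3250 × 0.957 + 10300 × 0.479 = 3110 + 4934 = 8044
Population now: 0–9=2592, 10–19=2221, 20–29=2615, 30–39=7268, 40+=8044
— Period 2 —
Births: 2615 × 0.187 = 489 ; 7268 × 0.343 = 2493 → 2982
Group 2: 2592 × 0.945 = 2449
Group 3: 2221 × 0.951 = 2112
Group 4: 2615 × 0.92 = 2406
Group 5: 7268 × 0.957 + 8044 × 0.479 = 6955 + 3853 = 10808
Population now: 0–9=2982, 10–19=2449, 20–29=2112, 30–39=2406, 40+=10808
— Period 3 —
Births: 2112 × 0.187 = 395 ; 2406 × 0.343 = 825 → 1220
Group 2: 2982 × 0.945 = 2818
Group 3: 2449 × 0.951 = 2329
Group 4: 2112 × 0.92 = 1943
Group 5: 2406 × 0.957 + 10808 × 0.479 = 2303 + 5177 = 7480
Population now: 0–9=1220, 10–19=2818, 20–29=2329, 30–39=1943, 40+=7480
Scenario A total after 3 periods: 15790
Scenario B projection —
— Period 1 —
Births: 7900 × 0.267 = 2109 ; 3250 × 0.343 = 1115 → 3224
Group 2: 2350 × 0.945 = 2221
Group 3: 2750 × 0.951 = 2615
Group 4: 7900 × 0.92 = 7268
Group 5: 3250 × 0.957 + 10300 × 0.479 = 3110 + 4934 = 8044
Population now: 0–9=3224, 10–19=2221, 20–29=2615, 30–39=7268, 40+=8044
— Period 2 —
Births: 2615 × 0.267 = 698 ; 7268 × 0.343 = 2493 → 3191
Group 2: 3224 × 0.945 = 3047
Group 3: 2221 × 0.951 = 2112
Group 4: 2615 × 0.92 = 2406
Group 5: 7268 × 0.957 + 8044 × 0.479 = 6955 + 3853 = 10808
Population now: 0–9=3191, 10–19=3047, 20–29=2112, 30–39=2406, 40+=10808
— Period 3 —
Births: 2112 × 0.267 = 564 ; 2406 × 0.343 = 825 → 1389
Group 2: 3191 × 0.945 = 3015
Group 3: 3047 × 0.951 = 2898
Group 4: 2112 × 0.92 = 1943
Group 5: 2406 × 0.957 + 10808 × 0.479 = 2303 + 5177 = 7480
Population now: 0–9=1389, 10–19=3015, 20–29=2898, 30–39=1943, 40+=7480
Scenario B total after 3 periods: 16725
Difference B − A = 16725 − 15790 = 935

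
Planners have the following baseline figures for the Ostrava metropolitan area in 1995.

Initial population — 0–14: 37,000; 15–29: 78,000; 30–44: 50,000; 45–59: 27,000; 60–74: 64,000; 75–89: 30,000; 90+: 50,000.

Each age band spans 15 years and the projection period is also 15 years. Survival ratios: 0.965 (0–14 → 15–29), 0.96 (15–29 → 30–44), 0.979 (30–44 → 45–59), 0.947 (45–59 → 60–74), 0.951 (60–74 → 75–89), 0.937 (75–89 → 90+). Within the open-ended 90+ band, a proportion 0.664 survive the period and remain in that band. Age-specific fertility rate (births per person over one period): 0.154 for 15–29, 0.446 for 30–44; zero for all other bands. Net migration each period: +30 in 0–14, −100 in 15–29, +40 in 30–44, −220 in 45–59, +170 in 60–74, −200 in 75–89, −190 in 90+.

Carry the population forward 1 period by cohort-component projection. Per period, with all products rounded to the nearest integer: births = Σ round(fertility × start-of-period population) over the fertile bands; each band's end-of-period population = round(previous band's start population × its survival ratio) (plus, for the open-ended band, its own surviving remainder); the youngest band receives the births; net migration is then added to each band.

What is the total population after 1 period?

341120

[period 1]
Births: 78000 * 0.154 = 12012  |  50000 * 0.446 = 22300 → 34312
15–29: 37000 * 0.965 = 35705
30–44: 78000 * 0.96 = 74880
45–59: 50000 * 0.979 = 48950
60–74: 27000 * 0.947 = 25569
75–89: 64000 * 0.951 = 60864
90+: 30000 * 0.937 + 50000 * 0.664 = 28110 + 33200 = 61310
Net migration: 0–14 + 30 → 34342; 15–29 − 100 → 35605; 30–44 + 40 → 74920; 45–59 − 220 → 48730; 60–74 + 170 → 25739; 75–89 − 200 → 60664; 90+ − 190 → 61120
Population now: 0–14=34342, 15–29=35605, 30–44=74920, 45–59=48730, 60–74=25739, 75–89=60664, 90+=61120
Total after period 1: 34342 + 35605 + 74920 + 48730 + 25739 + 60664 + 61120 = 341120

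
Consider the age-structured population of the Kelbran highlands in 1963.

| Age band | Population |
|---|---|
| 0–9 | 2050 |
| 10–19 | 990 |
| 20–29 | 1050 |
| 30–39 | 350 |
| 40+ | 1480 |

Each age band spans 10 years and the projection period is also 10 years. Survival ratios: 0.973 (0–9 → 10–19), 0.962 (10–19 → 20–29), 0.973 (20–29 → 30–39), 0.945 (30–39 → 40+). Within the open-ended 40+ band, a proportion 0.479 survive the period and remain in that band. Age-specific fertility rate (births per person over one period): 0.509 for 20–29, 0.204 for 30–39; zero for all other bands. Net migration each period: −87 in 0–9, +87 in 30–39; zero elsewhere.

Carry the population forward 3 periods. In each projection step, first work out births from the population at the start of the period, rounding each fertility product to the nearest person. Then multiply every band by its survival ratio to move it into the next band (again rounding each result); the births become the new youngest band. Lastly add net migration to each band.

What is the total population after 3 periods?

5841

[period 1]
Births: 1050 * 0.509 = 534 ; 350 * 0.204 = 71 ⇒ total 605
10–19: 2050 * 0.973 = 1995
20–29: 990 * 0.962 = 952
30–39: 1050 * 0.973 = 1022
40+: 350 * 0.945 + 1480 * 0.479 = 331 + 709 = 1040
Net migration: 0–9 − 87 → 518; 30–39 + 87 → 1109
Population now: 0–9=518, 10–19=1995, 20–29=952, 30–39=1109, 40+=1040
[period 2]
Births: 952 * 0.509 = 485 ; 1109 * 0.204 = 226 ⇒ total 711
10–19: 518 * 0.973 = 504
20–29: 1995 * 0.962 = 1919
30–39: 952 * 0.973 = 926
40+: 1109 * 0.945 + 1040 * 0.479 = 1048 + 498 = 1546
Net migration: 0–9 − 87 → 624; 30–39 + 87 → 1013
Population now: 0–9=624, 10–19=504, 20–29=1919, 30–39=1013, 40+=1546
[period 3]
Births: 1919 * 0.509 = 977 ; 1013 * 0.204 = 207 ⇒ total 1184
10–19: 624 * 0.973 = 607
20–29: 504 * 0.962 = 485
30–39: 1919 * 0.973 = 1867
40+: 1013 * 0.945 + 1546 * 0.479 = 957 + 741 = 1698
Net migration: 0–9 − 87 → 1097; 30–39 + 87 → 1954
Population now: 0–9=1097, 10–19=607, 20–29=485, 30–39=1954, 40+=1698
Total after period 3: 1097 + 607 + 485 + 1954 + 1698 = 5841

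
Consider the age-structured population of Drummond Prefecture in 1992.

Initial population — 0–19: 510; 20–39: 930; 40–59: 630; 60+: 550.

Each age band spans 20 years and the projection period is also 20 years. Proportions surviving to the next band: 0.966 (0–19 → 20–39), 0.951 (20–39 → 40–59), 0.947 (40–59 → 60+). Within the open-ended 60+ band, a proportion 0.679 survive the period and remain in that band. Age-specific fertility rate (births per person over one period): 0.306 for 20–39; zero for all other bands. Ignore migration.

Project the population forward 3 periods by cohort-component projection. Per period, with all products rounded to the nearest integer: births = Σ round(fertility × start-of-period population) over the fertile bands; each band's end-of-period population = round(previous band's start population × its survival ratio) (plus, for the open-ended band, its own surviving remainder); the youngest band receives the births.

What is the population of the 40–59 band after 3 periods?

[period 1]
Births: 930 × 0.306 = 285
20–39: 510 × 0.966 = 493
40–59: 930 × 0.951 = 884
60+: 630 × 0.947 + 550 × 0.679 = 597 + 373 = 970
→ [285, 493, 884, 970]
[period 2]
Births: 493 × 0.306 = 151
20–39: 285 × 0.966 = 275
40–59: 493 × 0.951 = 469
60+: 884 × 0.947 + 970 × 0.679 = 837 + 659 = 1496
→ [151, 275, 469, 1496]
[period 3]
Births: 275 × 0.306 = 84
20–39: 151 × 0.966 = 146
40–59: 275 × 0.951 = 262
60+: 469 × 0.947 + 1496 × 0.679 = 444 + 1016 = 1460
→ [84, 146, 262, 1460]

262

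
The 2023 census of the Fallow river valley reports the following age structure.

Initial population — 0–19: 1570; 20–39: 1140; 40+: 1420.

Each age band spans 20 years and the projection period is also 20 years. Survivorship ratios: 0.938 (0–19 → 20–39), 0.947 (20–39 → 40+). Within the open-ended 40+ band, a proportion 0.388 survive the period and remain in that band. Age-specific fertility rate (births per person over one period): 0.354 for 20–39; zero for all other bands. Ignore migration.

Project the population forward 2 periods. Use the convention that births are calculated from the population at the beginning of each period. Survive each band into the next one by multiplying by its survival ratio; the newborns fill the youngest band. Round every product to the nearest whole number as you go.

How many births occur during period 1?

404

After projecting period 1:
Births: 1140 * 0.354 = 404
20–39: 1570 * 0.938 = 1473
40+: 1140 * 0.947 + 1420 * 0.388 = 1080 + 551 = 1631
End of period: [404, 1473, 1631]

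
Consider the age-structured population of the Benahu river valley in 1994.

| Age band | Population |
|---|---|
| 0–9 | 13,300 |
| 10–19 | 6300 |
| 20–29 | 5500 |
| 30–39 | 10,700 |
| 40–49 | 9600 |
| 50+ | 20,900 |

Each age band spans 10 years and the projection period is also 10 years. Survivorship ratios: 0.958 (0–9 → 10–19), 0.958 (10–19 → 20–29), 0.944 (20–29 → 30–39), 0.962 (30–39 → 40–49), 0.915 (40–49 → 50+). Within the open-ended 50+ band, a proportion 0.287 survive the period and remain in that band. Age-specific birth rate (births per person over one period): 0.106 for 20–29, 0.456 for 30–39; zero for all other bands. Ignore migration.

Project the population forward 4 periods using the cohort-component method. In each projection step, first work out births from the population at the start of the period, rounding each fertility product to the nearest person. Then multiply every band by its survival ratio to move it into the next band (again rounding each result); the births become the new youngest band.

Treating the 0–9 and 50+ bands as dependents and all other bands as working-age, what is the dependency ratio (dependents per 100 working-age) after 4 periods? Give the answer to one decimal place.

59.3

Period 1.
Births: 5500 × 0.106 = 583, 10700 × 0.456 = 4879 ⇒ total 5462
10–19: 13300 × 0.958 = 12741
20–29: 6300 × 0.958 = 6035
30–39: 5500 × 0.944 = 5192
40–49: 10700 × 0.962 = 10293
50+: 9600 × 0.915 + 20900 × 0.287 = 8784 + 5998 = 14782
Giving 5462 / 12741 / 6035 / 5192 / 10293 / 14782.
Period 2.
Births: 6035 × 0.106 = 640, 5192 × 0.456 = 2368 ⇒ total 3008
10–19: 5462 × 0.958 = 5233
20–29: 12741 × 0.958 = 12206
30–39: 6035 × 0.944 = 5697
40–49: 5192 × 0.962 = 4995
50+: 10293 × 0.915 + 14782 × 0.287 = 9418 + 4242 = 13660
Giving 3008 / 5233 / 12206 / 5697 / 4995 / 13660.
Period 3.
Births: 12206 × 0.106 = 1294, 5697 × 0.456 = 2598 ⇒ total 3892
10–19: 3008 × 0.958 = 2882
20–29: 5233 × 0.958 = 5013
30–39: 12206 × 0.944 = 11522
40–49: 5697 × 0.962 = 5481
50+: 4995 × 0.915 + 13660 × 0.287 = 4570 + 3920 = 8490
Giving 3892 / 2882 / 5013 / 11522 / 5481 / 8490.
Period 4.
Births: 5013 × 0.106 = 531, 11522 × 0.456 = 5254 ⇒ total 5785
10–19: 3892 × 0.958 = 3729
20–29: 2882 × 0.958 = 2761
30–39: 5013 × 0.944 = 4732
40–49: 11522 × 0.962 = 11084
50+: 5481 × 0.915 + 8490 × 0.287 = 5015 + 2437 = 7452
Giving 5785 / 3729 / 2761 / 4732 / 11084 / 7452.
Dependents (band 0–9 + band 50+) = 5785 + 7452 = 13237; working-age = 22306; ratio = 13237/22306 × 100 = 59.3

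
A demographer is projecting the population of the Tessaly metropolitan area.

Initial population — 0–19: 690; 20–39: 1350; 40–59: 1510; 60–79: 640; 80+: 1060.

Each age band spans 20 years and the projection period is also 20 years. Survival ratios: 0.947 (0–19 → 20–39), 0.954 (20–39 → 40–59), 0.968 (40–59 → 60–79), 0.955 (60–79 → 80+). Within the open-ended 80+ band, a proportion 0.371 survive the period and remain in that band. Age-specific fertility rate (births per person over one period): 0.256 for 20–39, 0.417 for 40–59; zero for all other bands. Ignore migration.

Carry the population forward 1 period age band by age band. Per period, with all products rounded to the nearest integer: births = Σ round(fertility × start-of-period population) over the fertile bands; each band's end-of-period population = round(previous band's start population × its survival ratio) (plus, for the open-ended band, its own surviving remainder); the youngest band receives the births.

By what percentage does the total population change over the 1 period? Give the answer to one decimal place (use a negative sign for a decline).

[period 1]
Births: 1350 × 0.256 = 346  |  1510 × 0.417 = 630 — total 976
20–39: 690 × 0.947 = 653
40–59: 1350 × 0.954 = 1288
60–79: 1510 × 0.968 = 1462
80+: 640 × 0.955 + 1060 × 0.371 = 611 + 393 = 1004
Giving 976 / 653 / 1288 / 1462 / 1004.
Total: 5250 → 5383; change = 133; percentage change = 2.5%

2.5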